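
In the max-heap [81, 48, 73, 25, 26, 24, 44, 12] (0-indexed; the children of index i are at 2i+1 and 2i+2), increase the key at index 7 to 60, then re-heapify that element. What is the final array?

[81, 60, 73, 48, 26, 24, 44, 25]

set index 7 from 12 to 60 → [81, 48, 73, 25, 26, 24, 44, 60]
60 > parent 25 at index 3, swap → [81, 48, 73, 60, 26, 24, 44, 25]
60 > parent 48 at index 1, swap → [81, 60, 73, 48, 26, 24, 44, 25]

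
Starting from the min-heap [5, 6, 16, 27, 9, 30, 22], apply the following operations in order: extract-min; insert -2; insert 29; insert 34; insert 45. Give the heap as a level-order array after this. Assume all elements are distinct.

extract-min → returns 5:
  remove root 5; move last element 22 to root → [22, 6, 16, 27, 9, 30]
  22 vs smaller child 6 at index 1, swap → [6, 22, 16, 27, 9, 30]
  22 vs smaller child 9 at index 4, swap → [6, 9, 16, 27, 22, 30]
insert -2:
  append -2 at index 6 → [6, 9, 16, 27, 22, 30, -2]
  -2 < parent 16 at index 2, swap → [6, 9, -2, 27, 22, 30, 16]
  -2 < parent 6 at index 0, swap → [-2, 9, 6, 27, 22, 30, 16]
insert 29:
  append 29 at index 7 → [-2, 9, 6, 27, 22, 30, 16, 29] (no swap needed)
insert 34:
  append 34 at index 8 → [-2, 9, 6, 27, 22, 30, 16, 29, 34] (no swap needed)
insert 45:
  append 45 at index 9 → [-2, 9, 6, 27, 22, 30, 16, 29, 34, 45] (no swap needed)

[-2, 9, 6, 27, 22, 30, 16, 29, 34, 45]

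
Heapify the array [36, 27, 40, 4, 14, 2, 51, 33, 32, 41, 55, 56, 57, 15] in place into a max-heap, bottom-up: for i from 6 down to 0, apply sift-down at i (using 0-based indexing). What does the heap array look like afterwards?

sift down from index 6: already satisfies heap property
sift down from index 5:
  2 vs larger child 57 at index 12, swap → [36, 27, 40, 4, 14, 57, 51, 33, 32, 41, 55, 56, 2, 15]
sift down from index 4:
  14 vs larger child 55 at index 10, swap → [36, 27, 40, 4, 55, 57, 51, 33, 32, 41, 14, 56, 2, 15]
sift down from index 3:
  4 vs larger child 33 at index 7, swap → [36, 27, 40, 33, 55, 57, 51, 4, 32, 41, 14, 56, 2, 15]
sift down from index 2:
  40 vs larger child 57 at index 5, swap → [36, 27, 57, 33, 55, 40, 51, 4, 32, 41, 14, 56, 2, 15]
  40 vs larger child 56 at index 11, swap → [36, 27, 57, 33, 55, 56, 51, 4, 32, 41, 14, 40, 2, 15]
sift down from index 1:
  27 vs larger child 55 at index 4, swap → [36, 55, 57, 33, 27, 56, 51, 4, 32, 41, 14, 40, 2, 15]
  27 vs larger child 41 at index 9, swap → [36, 55, 57, 33, 41, 56, 51, 4, 32, 27, 14, 40, 2, 15]
sift down from index 0:
  36 vs larger child 57 at index 2, swap → [57, 55, 36, 33, 41, 56, 51, 4, 32, 27, 14, 40, 2, 15]
  36 vs larger child 56 at index 5, swap → [57, 55, 56, 33, 41, 36, 51, 4, 32, 27, 14, 40, 2, 15]
  36 vs larger child 40 at index 11, swap → [57, 55, 56, 33, 41, 40, 51, 4, 32, 27, 14, 36, 2, 15]

[57, 55, 56, 33, 41, 40, 51, 4, 32, 27, 14, 36, 2, 15]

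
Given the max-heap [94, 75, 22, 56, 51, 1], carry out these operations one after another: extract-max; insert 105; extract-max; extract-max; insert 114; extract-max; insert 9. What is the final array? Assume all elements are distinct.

[56, 51, 22, 1, 9]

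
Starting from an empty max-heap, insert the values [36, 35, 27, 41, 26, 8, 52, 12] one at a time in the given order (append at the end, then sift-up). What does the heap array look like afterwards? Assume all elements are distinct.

Insert 36:
  append 36 at index 0 → [36] (no swap needed)
Insert 35:
  append 35 at index 1 → [36, 35] (no swap needed)
Insert 27:
  append 27 at index 2 → [36, 35, 27] (no swap needed)
Insert 41:
  append 41 at index 3 → [36, 35, 27, 41]
  41 > parent 35 at index 1, swap → [36, 41, 27, 35]
  41 > parent 36 at index 0, swap → [41, 36, 27, 35]
Insert 26:
  append 26 at index 4 → [41, 36, 27, 35, 26] (no swap needed)
Insert 8:
  append 8 at index 5 → [41, 36, 27, 35, 26, 8] (no swap needed)
Insert 52:
  append 52 at index 6 → [41, 36, 27, 35, 26, 8, 52]
  52 > parent 27 at index 2, swap → [41, 36, 52, 35, 26, 8, 27]
  52 > parent 41 at index 0, swap → [52, 36, 41, 35, 26, 8, 27]
Insert 12:
  append 12 at index 7 → [52, 36, 41, 35, 26, 8, 27, 12] (no swap needed)

[52, 36, 41, 35, 26, 8, 27, 12]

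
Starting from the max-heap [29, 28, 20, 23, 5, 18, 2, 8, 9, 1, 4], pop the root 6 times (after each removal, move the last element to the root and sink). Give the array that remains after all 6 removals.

[8, 5, 4, 2, 1]

extract-max #1 returns 29:
  remove root 29; move last element 4 to root → [4, 28, 20, 23, 5, 18, 2, 8, 9, 1]
  4 vs larger child 28 at index 1, swap → [28, 4, 20, 23, 5, 18, 2, 8, 9, 1]
  4 vs larger child 23 at index 3, swap → [28, 23, 20, 4, 5, 18, 2, 8, 9, 1]
  4 vs larger child 9 at index 8, swap → [28, 23, 20, 9, 5, 18, 2, 8, 4, 1]
extract-max #2 returns 28:
  remove root 28; move last element 1 to root → [1, 23, 20, 9, 5, 18, 2, 8, 4]
  1 vs larger child 23 at index 1, swap → [23, 1, 20, 9, 5, 18, 2, 8, 4]
  1 vs larger child 9 at index 3, swap → [23, 9, 20, 1, 5, 18, 2, 8, 4]
  1 vs larger child 8 at index 7, swap → [23, 9, 20, 8, 5, 18, 2, 1, 4]
extract-max #3 returns 23:
  remove root 23; move last element 4 to root → [4, 9, 20, 8, 5, 18, 2, 1]
  4 vs larger child 20 at index 2, swap → [20, 9, 4, 8, 5, 18, 2, 1]
  4 vs larger child 18 at index 5, swap → [20, 9, 18, 8, 5, 4, 2, 1]
extract-max #4 returns 20:
  remove root 20; move last element 1 to root → [1, 9, 18, 8, 5, 4, 2]
  1 vs larger child 18 at index 2, swap → [18, 9, 1, 8, 5, 4, 2]
  1 vs larger child 4 at index 5, swap → [18, 9, 4, 8, 5, 1, 2]
extract-max #5 returns 18:
  remove root 18; move last element 2 to root → [2, 9, 4, 8, 5, 1]
  2 vs larger child 9 at index 1, swap → [9, 2, 4, 8, 5, 1]
  2 vs larger child 8 at index 3, swap → [9, 8, 4, 2, 5, 1]
extract-max #6 returns 9:
  remove root 9; move last element 1 to root → [1, 8, 4, 2, 5]
  1 vs larger child 8 at index 1, swap → [8, 1, 4, 2, 5]
  1 vs larger child 5 at index 4, swap → [8, 5, 4, 2, 1]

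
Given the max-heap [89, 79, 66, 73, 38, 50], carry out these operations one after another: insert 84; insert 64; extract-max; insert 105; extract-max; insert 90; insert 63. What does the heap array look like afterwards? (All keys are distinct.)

[90, 84, 66, 79, 38, 50, 64, 73, 63]

insert 84:
  append 84 at index 6 → [89, 79, 66, 73, 38, 50, 84]
  84 > parent 66 at index 2, swap → [89, 79, 84, 73, 38, 50, 66]
insert 64:
  append 64 at index 7 → [89, 79, 84, 73, 38, 50, 66, 64] (no swap needed)
extract-max → returns 89:
  remove root 89; move last element 64 to root → [64, 79, 84, 73, 38, 50, 66]
  64 vs larger child 84 at index 2, swap → [84, 79, 64, 73, 38, 50, 66]
  64 vs larger child 66 at index 6, swap → [84, 79, 66, 73, 38, 50, 64]
insert 105:
  append 105 at index 7 → [84, 79, 66, 73, 38, 50, 64, 105]
  105 > parent 73 at index 3, swap → [84, 79, 66, 105, 38, 50, 64, 73]
  105 > parent 79 at index 1, swap → [84, 105, 66, 79, 38, 50, 64, 73]
  105 > parent 84 at index 0, swap → [105, 84, 66, 79, 38, 50, 64, 73]
extract-max → returns 105:
  remove root 105; move last element 73 to root → [73, 84, 66, 79, 38, 50, 64]
  73 vs larger child 84 at index 1, swap → [84, 73, 66, 79, 38, 50, 64]
  73 vs larger child 79 at index 3, swap → [84, 79, 66, 73, 38, 50, 64]
insert 90:
  append 90 at index 7 → [84, 79, 66, 73, 38, 50, 64, 90]
  90 > parent 73 at index 3, swap → [84, 79, 66, 90, 38, 50, 64, 73]
  90 > parent 79 at index 1, swap → [84, 90, 66, 79, 38, 50, 64, 73]
  90 > parent 84 at index 0, swap → [90, 84, 66, 79, 38, 50, 64, 73]
insert 63:
  append 63 at index 8 → [90, 84, 66, 79, 38, 50, 64, 73, 63] (no swap needed)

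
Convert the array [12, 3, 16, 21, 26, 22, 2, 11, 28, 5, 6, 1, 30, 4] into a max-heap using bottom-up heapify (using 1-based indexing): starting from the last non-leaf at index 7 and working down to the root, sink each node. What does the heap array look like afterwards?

sift down from index 7:
  2 vs only child 4 at index 14, swap → [12, 3, 16, 21, 26, 22, 4, 11, 28, 5, 6, 1, 30, 2]
sift down from index 6:
  22 vs larger child 30 at index 13, swap → [12, 3, 16, 21, 26, 30, 4, 11, 28, 5, 6, 1, 22, 2]
sift down from index 5: already satisfies heap property
sift down from index 4:
  21 vs larger child 28 at index 9, swap → [12, 3, 16, 28, 26, 30, 4, 11, 21, 5, 6, 1, 22, 2]
sift down from index 3:
  16 vs larger child 30 at index 6, swap → [12, 3, 30, 28, 26, 16, 4, 11, 21, 5, 6, 1, 22, 2]
  16 vs larger child 22 at index 13, swap → [12, 3, 30, 28, 26, 22, 4, 11, 21, 5, 6, 1, 16, 2]
sift down from index 2:
  3 vs larger child 28 at index 4, swap → [12, 28, 30, 3, 26, 22, 4, 11, 21, 5, 6, 1, 16, 2]
  3 vs larger child 21 at index 9, swap → [12, 28, 30, 21, 26, 22, 4, 11, 3, 5, 6, 1, 16, 2]
sift down from index 1:
  12 vs larger child 30 at index 3, swap → [30, 28, 12, 21, 26, 22, 4, 11, 3, 5, 6, 1, 16, 2]
  12 vs larger child 22 at index 6, swap → [30, 28, 22, 21, 26, 12, 4, 11, 3, 5, 6, 1, 16, 2]
  12 vs larger child 16 at index 13, swap → [30, 28, 22, 21, 26, 16, 4, 11, 3, 5, 6, 1, 12, 2]

[30, 28, 22, 21, 26, 16, 4, 11, 3, 5, 6, 1, 12, 2]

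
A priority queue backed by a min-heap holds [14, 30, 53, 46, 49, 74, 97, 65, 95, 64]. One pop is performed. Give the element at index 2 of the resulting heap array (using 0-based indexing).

remove root 14; move last element 64 to root → [64, 30, 53, 46, 49, 74, 97, 65, 95]
64 vs smaller child 30 at index 1, swap → [30, 64, 53, 46, 49, 74, 97, 65, 95]
64 vs smaller child 46 at index 3, swap → [30, 46, 53, 64, 49, 74, 97, 65, 95]
resulting array: [30, 46, 53, 64, 49, 74, 97, 65, 95]

53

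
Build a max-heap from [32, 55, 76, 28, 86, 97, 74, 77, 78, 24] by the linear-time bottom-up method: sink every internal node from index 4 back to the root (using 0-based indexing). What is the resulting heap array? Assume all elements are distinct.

[97, 86, 76, 78, 55, 32, 74, 77, 28, 24]

sift down from index 4: already satisfies heap property
sift down from index 3:
  28 vs larger child 78 at index 8, swap → [32, 55, 76, 78, 86, 97, 74, 77, 28, 24]
sift down from index 2:
  76 vs larger child 97 at index 5, swap → [32, 55, 97, 78, 86, 76, 74, 77, 28, 24]
sift down from index 1:
  55 vs larger child 86 at index 4, swap → [32, 86, 97, 78, 55, 76, 74, 77, 28, 24]
sift down from index 0:
  32 vs larger child 97 at index 2, swap → [97, 86, 32, 78, 55, 76, 74, 77, 28, 24]
  32 vs larger child 76 at index 5, swap → [97, 86, 76, 78, 55, 32, 74, 77, 28, 24]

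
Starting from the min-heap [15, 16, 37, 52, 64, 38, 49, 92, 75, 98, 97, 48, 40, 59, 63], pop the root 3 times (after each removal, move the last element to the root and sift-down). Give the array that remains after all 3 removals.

extract-min #1 returns 15:
  remove root 15; move last element 63 to root → [63, 16, 37, 52, 64, 38, 49, 92, 75, 98, 97, 48, 40, 59]
  63 vs smaller child 16 at index 1, swap → [16, 63, 37, 52, 64, 38, 49, 92, 75, 98, 97, 48, 40, 59]
  63 vs smaller child 52 at index 3, swap → [16, 52, 37, 63, 64, 38, 49, 92, 75, 98, 97, 48, 40, 59]
extract-min #2 returns 16:
  remove root 16; move last element 59 to root → [59, 52, 37, 63, 64, 38, 49, 92, 75, 98, 97, 48, 40]
  59 vs smaller child 37 at index 2, swap → [37, 52, 59, 63, 64, 38, 49, 92, 75, 98, 97, 48, 40]
  59 vs smaller child 38 at index 5, swap → [37, 52, 38, 63, 64, 59, 49, 92, 75, 98, 97, 48, 40]
  59 vs smaller child 40 at index 12, swap → [37, 52, 38, 63, 64, 40, 49, 92, 75, 98, 97, 48, 59]
extract-min #3 returns 37:
  remove root 37; move last element 59 to root → [59, 52, 38, 63, 64, 40, 49, 92, 75, 98, 97, 48]
  59 vs smaller child 38 at index 2, swap → [38, 52, 59, 63, 64, 40, 49, 92, 75, 98, 97, 48]
  59 vs smaller child 40 at index 5, swap → [38, 52, 40, 63, 64, 59, 49, 92, 75, 98, 97, 48]
  59 vs only child 48 at index 11, swap → [38, 52, 40, 63, 64, 48, 49, 92, 75, 98, 97, 59]

[38, 52, 40, 63, 64, 48, 49, 92, 75, 98, 97, 59]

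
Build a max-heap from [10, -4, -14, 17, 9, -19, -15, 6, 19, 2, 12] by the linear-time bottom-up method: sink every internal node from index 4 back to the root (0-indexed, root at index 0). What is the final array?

[19, 17, -14, 10, 12, -19, -15, 6, -4, 2, 9]

sift down from index 4:
  9 vs larger child 12 at index 10, swap → [10, -4, -14, 17, 12, -19, -15, 6, 19, 2, 9]
sift down from index 3:
  17 vs larger child 19 at index 8, swap → [10, -4, -14, 19, 12, -19, -15, 6, 17, 2, 9]
sift down from index 2: already satisfies heap property
sift down from index 1:
  -4 vs larger child 19 at index 3, swap → [10, 19, -14, -4, 12, -19, -15, 6, 17, 2, 9]
  -4 vs larger child 17 at index 8, swap → [10, 19, -14, 17, 12, -19, -15, 6, -4, 2, 9]
sift down from index 0:
  10 vs larger child 19 at index 1, swap → [19, 10, -14, 17, 12, -19, -15, 6, -4, 2, 9]
  10 vs larger child 17 at index 3, swap → [19, 17, -14, 10, 12, -19, -15, 6, -4, 2, 9]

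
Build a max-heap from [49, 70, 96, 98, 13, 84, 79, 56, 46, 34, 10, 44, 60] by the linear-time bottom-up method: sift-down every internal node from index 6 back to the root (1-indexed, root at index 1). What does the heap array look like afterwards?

sift down from index 6: already satisfies heap property
sift down from index 5:
  13 vs larger child 34 at index 10, swap → [49, 70, 96, 98, 34, 84, 79, 56, 46, 13, 10, 44, 60]
sift down from index 4: already satisfies heap property
sift down from index 3: already satisfies heap property
sift down from index 2:
  70 vs larger child 98 at index 4, swap → [49, 98, 96, 70, 34, 84, 79, 56, 46, 13, 10, 44, 60]
sift down from index 1:
  49 vs larger child 98 at index 2, swap → [98, 49, 96, 70, 34, 84, 79, 56, 46, 13, 10, 44, 60]
  49 vs larger child 70 at index 4, swap → [98, 70, 96, 49, 34, 84, 79, 56, 46, 13, 10, 44, 60]
  49 vs larger child 56 at index 8, swap → [98, 70, 96, 56, 34, 84, 79, 49, 46, 13, 10, 44, 60]

[98, 70, 96, 56, 34, 84, 79, 49, 46, 13, 10, 44, 60]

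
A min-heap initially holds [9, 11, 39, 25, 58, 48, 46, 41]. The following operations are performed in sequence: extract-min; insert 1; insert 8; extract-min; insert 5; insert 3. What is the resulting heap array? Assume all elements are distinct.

[3, 5, 39, 11, 8, 48, 46, 41, 25, 58]

extract-min → returns 9:
  remove root 9; move last element 41 to root → [41, 11, 39, 25, 58, 48, 46]
  41 vs smaller child 11 at index 1, swap → [11, 41, 39, 25, 58, 48, 46]
  41 vs smaller child 25 at index 3, swap → [11, 25, 39, 41, 58, 48, 46]
insert 1:
  append 1 at index 7 → [11, 25, 39, 41, 58, 48, 46, 1]
  1 < parent 41 at index 3, swap → [11, 25, 39, 1, 58, 48, 46, 41]
  1 < parent 25 at index 1, swap → [11, 1, 39, 25, 58, 48, 46, 41]
  1 < parent 11 at index 0, swap → [1, 11, 39, 25, 58, 48, 46, 41]
insert 8:
  append 8 at index 8 → [1, 11, 39, 25, 58, 48, 46, 41, 8]
  8 < parent 25 at index 3, swap → [1, 11, 39, 8, 58, 48, 46, 41, 25]
  8 < parent 11 at index 1, swap → [1, 8, 39, 11, 58, 48, 46, 41, 25]
extract-min → returns 1:
  remove root 1; move last element 25 to root → [25, 8, 39, 11, 58, 48, 46, 41]
  25 vs smaller child 8 at index 1, swap → [8, 25, 39, 11, 58, 48, 46, 41]
  25 vs smaller child 11 at index 3, swap → [8, 11, 39, 25, 58, 48, 46, 41]
insert 5:
  append 5 at index 8 → [8, 11, 39, 25, 58, 48, 46, 41, 5]
  5 < parent 25 at index 3, swap → [8, 11, 39, 5, 58, 48, 46, 41, 25]
  5 < parent 11 at index 1, swap → [8, 5, 39, 11, 58, 48, 46, 41, 25]
  5 < parent 8 at index 0, swap → [5, 8, 39, 11, 58, 48, 46, 41, 25]
insert 3:
  append 3 at index 9 → [5, 8, 39, 11, 58, 48, 46, 41, 25, 3]
  3 < parent 58 at index 4, swap → [5, 8, 39, 11, 3, 48, 46, 41, 25, 58]
  3 < parent 8 at index 1, swap → [5, 3, 39, 11, 8, 48, 46, 41, 25, 58]
  3 < parent 5 at index 0, swap → [3, 5, 39, 11, 8, 48, 46, 41, 25, 58]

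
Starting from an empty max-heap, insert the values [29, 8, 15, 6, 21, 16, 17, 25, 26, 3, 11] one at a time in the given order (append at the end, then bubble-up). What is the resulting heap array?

Insert 29:
  append 29 at index 0 → [29] (no swap needed)
Insert 8:
  append 8 at index 1 → [29, 8] (no swap needed)
Insert 15:
  append 15 at index 2 → [29, 8, 15] (no swap needed)
Insert 6:
  append 6 at index 3 → [29, 8, 15, 6] (no swap needed)
Insert 21:
  append 21 at index 4 → [29, 8, 15, 6, 21]
  21 > parent 8 at index 1, swap → [29, 21, 15, 6, 8]
Insert 16:
  append 16 at index 5 → [29, 21, 15, 6, 8, 16]
  16 > parent 15 at index 2, swap → [29, 21, 16, 6, 8, 15]
Insert 17:
  append 17 at index 6 → [29, 21, 16, 6, 8, 15, 17]
  17 > parent 16 at index 2, swap → [29, 21, 17, 6, 8, 15, 16]
Insert 25:
  append 25 at index 7 → [29, 21, 17, 6, 8, 15, 16, 25]
  25 > parent 6 at index 3, swap → [29, 21, 17, 25, 8, 15, 16, 6]
  25 > parent 21 at index 1, swap → [29, 25, 17, 21, 8, 15, 16, 6]
Insert 26:
  append 26 at index 8 → [29, 25, 17, 21, 8, 15, 16, 6, 26]
  26 > parent 21 at index 3, swap → [29, 25, 17, 26, 8, 15, 16, 6, 21]
  26 > parent 25 at index 1, swap → [29, 26, 17, 25, 8, 15, 16, 6, 21]
Insert 3:
  append 3 at index 9 → [29, 26, 17, 25, 8, 15, 16, 6, 21, 3] (no swap needed)
Insert 11:
  append 11 at index 10 → [29, 26, 17, 25, 8, 15, 16, 6, 21, 3, 11]
  11 > parent 8 at index 4, swap → [29, 26, 17, 25, 11, 15, 16, 6, 21, 3, 8]

[29, 26, 17, 25, 11, 15, 16, 6, 21, 3, 8]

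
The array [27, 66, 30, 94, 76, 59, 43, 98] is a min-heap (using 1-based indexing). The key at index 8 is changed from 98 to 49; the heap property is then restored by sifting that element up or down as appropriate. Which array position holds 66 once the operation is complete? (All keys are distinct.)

4

set index 8 from 98 to 49 → [27, 66, 30, 94, 76, 59, 43, 49]
49 < parent 94 at index 4, swap → [27, 66, 30, 49, 76, 59, 43, 94]
49 < parent 66 at index 2, swap → [27, 49, 30, 66, 76, 59, 43, 94]
resulting array: [27, 49, 30, 66, 76, 59, 43, 94]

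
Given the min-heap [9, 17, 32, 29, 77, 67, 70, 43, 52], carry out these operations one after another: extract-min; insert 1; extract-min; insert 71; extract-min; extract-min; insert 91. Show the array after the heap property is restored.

extract-min → returns 9:
  remove root 9; move last element 52 to root → [52, 17, 32, 29, 77, 67, 70, 43]
  52 vs smaller child 17 at index 1, swap → [17, 52, 32, 29, 77, 67, 70, 43]
  52 vs smaller child 29 at index 3, swap → [17, 29, 32, 52, 77, 67, 70, 43]
  52 vs only child 43 at index 7, swap → [17, 29, 32, 43, 77, 67, 70, 52]
insert 1:
  append 1 at index 8 → [17, 29, 32, 43, 77, 67, 70, 52, 1]
  1 < parent 43 at index 3, swap → [17, 29, 32, 1, 77, 67, 70, 52, 43]
  1 < parent 29 at index 1, swap → [17, 1, 32, 29, 77, 67, 70, 52, 43]
  1 < parent 17 at index 0, swap → [1, 17, 32, 29, 77, 67, 70, 52, 43]
extract-min → returns 1:
  remove root 1; move last element 43 to root → [43, 17, 32, 29, 77, 67, 70, 52]
  43 vs smaller child 17 at index 1, swap → [17, 43, 32, 29, 77, 67, 70, 52]
  43 vs smaller child 29 at index 3, swap → [17, 29, 32, 43, 77, 67, 70, 52]
insert 71:
  append 71 at index 8 → [17, 29, 32, 43, 77, 67, 70, 52, 71] (no swap needed)
extract-min → returns 17:
  remove root 17; move last element 71 to root → [71, 29, 32, 43, 77, 67, 70, 52]
  71 vs smaller child 29 at index 1, swap → [29, 71, 32, 43, 77, 67, 70, 52]
  71 vs smaller child 43 at index 3, swap → [29, 43, 32, 71, 77, 67, 70, 52]
  71 vs only child 52 at index 7, swap → [29, 43, 32, 52, 77, 67, 70, 71]
extract-min → returns 29:
  remove root 29; move last element 71 to root → [71, 43, 32, 52, 77, 67, 70]
  71 vs smaller child 32 at index 2, swap → [32, 43, 71, 52, 77, 67, 70]
  71 vs smaller child 67 at index 5, swap → [32, 43, 67, 52, 77, 71, 70]
insert 91:
  append 91 at index 7 → [32, 43, 67, 52, 77, 71, 70, 91] (no swap needed)

[32, 43, 67, 52, 77, 71, 70, 91]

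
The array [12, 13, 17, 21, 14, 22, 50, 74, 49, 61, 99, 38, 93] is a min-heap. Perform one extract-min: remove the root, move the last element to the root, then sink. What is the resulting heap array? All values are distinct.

remove root 12; move last element 93 to root → [93, 13, 17, 21, 14, 22, 50, 74, 49, 61, 99, 38]
93 vs smaller child 13 at index 1, swap → [13, 93, 17, 21, 14, 22, 50, 74, 49, 61, 99, 38]
93 vs smaller child 14 at index 4, swap → [13, 14, 17, 21, 93, 22, 50, 74, 49, 61, 99, 38]
93 vs smaller child 61 at index 9, swap → [13, 14, 17, 21, 61, 22, 50, 74, 49, 93, 99, 38]

[13, 14, 17, 21, 61, 22, 50, 74, 49, 93, 99, 38]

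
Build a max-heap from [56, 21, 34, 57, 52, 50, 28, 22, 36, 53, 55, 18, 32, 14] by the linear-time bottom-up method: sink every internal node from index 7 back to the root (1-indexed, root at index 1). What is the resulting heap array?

sift down from index 7: already satisfies heap property
sift down from index 6: already satisfies heap property
sift down from index 5:
  52 vs larger child 55 at index 11, swap → [56, 21, 34, 57, 55, 50, 28, 22, 36, 53, 52, 18, 32, 14]
sift down from index 4: already satisfies heap property
sift down from index 3:
  34 vs larger child 50 at index 6, swap → [56, 21, 50, 57, 55, 34, 28, 22, 36, 53, 52, 18, 32, 14]
sift down from index 2:
  21 vs larger child 57 at index 4, swap → [56, 57, 50, 21, 55, 34, 28, 22, 36, 53, 52, 18, 32, 14]
  21 vs larger child 36 at index 9, swap → [56, 57, 50, 36, 55, 34, 28, 22, 21, 53, 52, 18, 32, 14]
sift down from index 1:
  56 vs larger child 57 at index 2, swap → [57, 56, 50, 36, 55, 34, 28, 22, 21, 53, 52, 18, 32, 14]

[57, 56, 50, 36, 55, 34, 28, 22, 21, 53, 52, 18, 32, 14]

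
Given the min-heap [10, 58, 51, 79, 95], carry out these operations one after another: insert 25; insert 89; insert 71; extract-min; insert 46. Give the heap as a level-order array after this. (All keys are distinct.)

insert 25:
  append 25 at index 5 → [10, 58, 51, 79, 95, 25]
  25 < parent 51 at index 2, swap → [10, 58, 25, 79, 95, 51]
insert 89:
  append 89 at index 6 → [10, 58, 25, 79, 95, 51, 89] (no swap needed)
insert 71:
  append 71 at index 7 → [10, 58, 25, 79, 95, 51, 89, 71]
  71 < parent 79 at index 3, swap → [10, 58, 25, 71, 95, 51, 89, 79]
extract-min → returns 10:
  remove root 10; move last element 79 to root → [79, 58, 25, 71, 95, 51, 89]
  79 vs smaller child 25 at index 2, swap → [25, 58, 79, 71, 95, 51, 89]
  79 vs smaller child 51 at index 5, swap → [25, 58, 51, 71, 95, 79, 89]
insert 46:
  append 46 at index 7 → [25, 58, 51, 71, 95, 79, 89, 46]
  46 < parent 71 at index 3, swap → [25, 58, 51, 46, 95, 79, 89, 71]
  46 < parent 58 at index 1, swap → [25, 46, 51, 58, 95, 79, 89, 71]

[25, 46, 51, 58, 95, 79, 89, 71]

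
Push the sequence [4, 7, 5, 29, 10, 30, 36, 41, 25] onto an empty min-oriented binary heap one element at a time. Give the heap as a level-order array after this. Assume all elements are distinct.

[4, 7, 5, 25, 10, 30, 36, 41, 29]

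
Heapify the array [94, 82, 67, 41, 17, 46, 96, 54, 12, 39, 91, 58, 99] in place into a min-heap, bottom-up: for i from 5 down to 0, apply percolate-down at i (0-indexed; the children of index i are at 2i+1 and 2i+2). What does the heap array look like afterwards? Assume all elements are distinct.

[12, 17, 46, 41, 39, 58, 96, 54, 82, 94, 91, 67, 99]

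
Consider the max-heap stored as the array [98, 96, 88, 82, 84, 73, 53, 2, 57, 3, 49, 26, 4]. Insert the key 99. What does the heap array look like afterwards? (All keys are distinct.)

[99, 96, 98, 82, 84, 73, 88, 2, 57, 3, 49, 26, 4, 53]

append 99 at index 13 → [98, 96, 88, 82, 84, 73, 53, 2, 57, 3, 49, 26, 4, 99]
99 > parent 53 at index 6, swap → [98, 96, 88, 82, 84, 73, 99, 2, 57, 3, 49, 26, 4, 53]
99 > parent 88 at index 2, swap → [98, 96, 99, 82, 84, 73, 88, 2, 57, 3, 49, 26, 4, 53]
99 > parent 98 at index 0, swap → [99, 96, 98, 82, 84, 73, 88, 2, 57, 3, 49, 26, 4, 53]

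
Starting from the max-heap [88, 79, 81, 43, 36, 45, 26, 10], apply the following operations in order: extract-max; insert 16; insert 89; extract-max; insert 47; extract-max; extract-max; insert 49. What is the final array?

[49, 47, 45, 43, 36, 10, 26, 16]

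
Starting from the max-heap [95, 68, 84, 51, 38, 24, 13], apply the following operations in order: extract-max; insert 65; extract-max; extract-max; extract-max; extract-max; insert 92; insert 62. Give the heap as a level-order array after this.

[92, 62, 13, 24, 38]

extract-max → returns 95:
  remove root 95; move last element 13 to root → [13, 68, 84, 51, 38, 24]
  13 vs larger child 84 at index 2, swap → [84, 68, 13, 51, 38, 24]
  13 vs only child 24 at index 5, swap → [84, 68, 24, 51, 38, 13]
insert 65:
  append 65 at index 6 → [84, 68, 24, 51, 38, 13, 65]
  65 > parent 24 at index 2, swap → [84, 68, 65, 51, 38, 13, 24]
extract-max → returns 84:
  remove root 84; move last element 24 to root → [24, 68, 65, 51, 38, 13]
  24 vs larger child 68 at index 1, swap → [68, 24, 65, 51, 38, 13]
  24 vs larger child 51 at index 3, swap → [68, 51, 65, 24, 38, 13]
extract-max → returns 68:
  remove root 68; move last element 13 to root → [13, 51, 65, 24, 38]
  13 vs larger child 65 at index 2, swap → [65, 51, 13, 24, 38]
extract-max → returns 65:
  remove root 65; move last element 38 to root → [38, 51, 13, 24]
  38 vs larger child 51 at index 1, swap → [51, 38, 13, 24]
extract-max → returns 51:
  remove root 51; move last element 24 to root → [24, 38, 13]
  24 vs larger child 38 at index 1, swap → [38, 24, 13]
insert 92:
  append 92 at index 3 → [38, 24, 13, 92]
  92 > parent 24 at index 1, swap → [38, 92, 13, 24]
  92 > parent 38 at index 0, swap → [92, 38, 13, 24]
insert 62:
  append 62 at index 4 → [92, 38, 13, 24, 62]
  62 > parent 38 at index 1, swap → [92, 62, 13, 24, 38]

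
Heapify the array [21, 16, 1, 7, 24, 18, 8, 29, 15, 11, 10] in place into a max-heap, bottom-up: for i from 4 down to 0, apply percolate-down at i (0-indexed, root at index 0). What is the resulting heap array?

sift down from index 4: already satisfies heap property
sift down from index 3:
  7 vs larger child 29 at index 7, swap → [21, 16, 1, 29, 24, 18, 8, 7, 15, 11, 10]
sift down from index 2:
  1 vs larger child 18 at index 5, swap → [21, 16, 18, 29, 24, 1, 8, 7, 15, 11, 10]
sift down from index 1:
  16 vs larger child 29 at index 3, swap → [21, 29, 18, 16, 24, 1, 8, 7, 15, 11, 10]
sift down from index 0:
  21 vs larger child 29 at index 1, swap → [29, 21, 18, 16, 24, 1, 8, 7, 15, 11, 10]
  21 vs larger child 24 at index 4, swap → [29, 24, 18, 16, 21, 1, 8, 7, 15, 11, 10]

[29, 24, 18, 16, 21, 1, 8, 7, 15, 11, 10]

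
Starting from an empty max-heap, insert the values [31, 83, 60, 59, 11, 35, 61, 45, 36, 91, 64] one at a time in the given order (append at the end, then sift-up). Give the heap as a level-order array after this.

[91, 83, 61, 45, 64, 35, 60, 31, 36, 11, 59]

Insert 31:
  append 31 at index 0 → [31] (no swap needed)
Insert 83:
  append 83 at index 1 → [31, 83]
  83 > parent 31 at index 0, swap → [83, 31]
Insert 60:
  append 60 at index 2 → [83, 31, 60] (no swap needed)
Insert 59:
  append 59 at index 3 → [83, 31, 60, 59]
  59 > parent 31 at index 1, swap → [83, 59, 60, 31]
Insert 11:
  append 11 at index 4 → [83, 59, 60, 31, 11] (no swap needed)
Insert 35:
  append 35 at index 5 → [83, 59, 60, 31, 11, 35] (no swap needed)
Insert 61:
  append 61 at index 6 → [83, 59, 60, 31, 11, 35, 61]
  61 > parent 60 at index 2, swap → [83, 59, 61, 31, 11, 35, 60]
Insert 45:
  append 45 at index 7 → [83, 59, 61, 31, 11, 35, 60, 45]
  45 > parent 31 at index 3, swap → [83, 59, 61, 45, 11, 35, 60, 31]
Insert 36:
  append 36 at index 8 → [83, 59, 61, 45, 11, 35, 60, 31, 36] (no swap needed)
Insert 91:
  append 91 at index 9 → [83, 59, 61, 45, 11, 35, 60, 31, 36, 91]
  91 > parent 11 at index 4, swap → [83, 59, 61, 45, 91, 35, 60, 31, 36, 11]
  91 > parent 59 at index 1, swap → [83, 91, 61, 45, 59, 35, 60, 31, 36, 11]
  91 > parent 83 at index 0, swap → [91, 83, 61, 45, 59, 35, 60, 31, 36, 11]
Insert 64:
  append 64 at index 10 → [91, 83, 61, 45, 59, 35, 60, 31, 36, 11, 64]
  64 > parent 59 at index 4, swap → [91, 83, 61, 45, 64, 35, 60, 31, 36, 11, 59]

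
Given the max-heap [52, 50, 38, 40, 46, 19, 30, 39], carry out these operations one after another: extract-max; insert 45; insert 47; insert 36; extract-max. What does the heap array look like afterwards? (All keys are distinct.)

extract-max → returns 52:
  remove root 52; move last element 39 to root → [39, 50, 38, 40, 46, 19, 30]
  39 vs larger child 50 at index 1, swap → [50, 39, 38, 40, 46, 19, 30]
  39 vs larger child 46 at index 4, swap → [50, 46, 38, 40, 39, 19, 30]
insert 45:
  append 45 at index 7 → [50, 46, 38, 40, 39, 19, 30, 45]
  45 > parent 40 at index 3, swap → [50, 46, 38, 45, 39, 19, 30, 40]
insert 47:
  append 47 at index 8 → [50, 46, 38, 45, 39, 19, 30, 40, 47]
  47 > parent 45 at index 3, swap → [50, 46, 38, 47, 39, 19, 30, 40, 45]
  47 > parent 46 at index 1, swap → [50, 47, 38, 46, 39, 19, 30, 40, 45]
insert 36:
  append 36 at index 9 → [50, 47, 38, 46, 39, 19, 30, 40, 45, 36] (no swap needed)
extract-max → returns 50:
  remove root 50; move last element 36 to root → [36, 47, 38, 46, 39, 19, 30, 40, 45]
  36 vs larger child 47 at index 1, swap → [47, 36, 38, 46, 39, 19, 30, 40, 45]
  36 vs larger child 46 at index 3, swap → [47, 46, 38, 36, 39, 19, 30, 40, 45]
  36 vs larger child 45 at index 8, swap → [47, 46, 38, 45, 39, 19, 30, 40, 36]

[47, 46, 38, 45, 39, 19, 30, 40, 36]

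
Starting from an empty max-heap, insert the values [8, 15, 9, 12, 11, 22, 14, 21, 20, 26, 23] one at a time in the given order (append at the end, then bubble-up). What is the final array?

[26, 23, 15, 20, 22, 9, 14, 8, 12, 11, 21]

Insert 8:
  append 8 at index 0 → [8] (no swap needed)
Insert 15:
  append 15 at index 1 → [8, 15]
  15 > parent 8 at index 0, swap → [15, 8]
Insert 9:
  append 9 at index 2 → [15, 8, 9] (no swap needed)
Insert 12:
  append 12 at index 3 → [15, 8, 9, 12]
  12 > parent 8 at index 1, swap → [15, 12, 9, 8]
Insert 11:
  append 11 at index 4 → [15, 12, 9, 8, 11] (no swap needed)
Insert 22:
  append 22 at index 5 → [15, 12, 9, 8, 11, 22]
  22 > parent 9 at index 2, swap → [15, 12, 22, 8, 11, 9]
  22 > parent 15 at index 0, swap → [22, 12, 15, 8, 11, 9]
Insert 14:
  append 14 at index 6 → [22, 12, 15, 8, 11, 9, 14] (no swap needed)
Insert 21:
  append 21 at index 7 → [22, 12, 15, 8, 11, 9, 14, 21]
  21 > parent 8 at index 3, swap → [22, 12, 15, 21, 11, 9, 14, 8]
  21 > parent 12 at index 1, swap → [22, 21, 15, 12, 11, 9, 14, 8]
Insert 20:
  append 20 at index 8 → [22, 21, 15, 12, 11, 9, 14, 8, 20]
  20 > parent 12 at index 3, swap → [22, 21, 15, 20, 11, 9, 14, 8, 12]
Insert 26:
  append 26 at index 9 → [22, 21, 15, 20, 11, 9, 14, 8, 12, 26]
  26 > parent 11 at index 4, swap → [22, 21, 15, 20, 26, 9, 14, 8, 12, 11]
  26 > parent 21 at index 1, swap → [22, 26, 15, 20, 21, 9, 14, 8, 12, 11]
  26 > parent 22 at index 0, swap → [26, 22, 15, 20, 21, 9, 14, 8, 12, 11]
Insert 23:
  append 23 at index 10 → [26, 22, 15, 20, 21, 9, 14, 8, 12, 11, 23]
  23 > parent 21 at index 4, swap → [26, 22, 15, 20, 23, 9, 14, 8, 12, 11, 21]
  23 > parent 22 at index 1, swap → [26, 23, 15, 20, 22, 9, 14, 8, 12, 11, 21]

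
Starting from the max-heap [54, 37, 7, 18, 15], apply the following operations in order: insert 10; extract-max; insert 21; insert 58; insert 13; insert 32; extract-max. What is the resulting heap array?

[37, 32, 21, 18, 15, 10, 13, 7]

insert 10:
  append 10 at index 5 → [54, 37, 7, 18, 15, 10]
  10 > parent 7 at index 2, swap → [54, 37, 10, 18, 15, 7]
extract-max → returns 54:
  remove root 54; move last element 7 to root → [7, 37, 10, 18, 15]
  7 vs larger child 37 at index 1, swap → [37, 7, 10, 18, 15]
  7 vs larger child 18 at index 3, swap → [37, 18, 10, 7, 15]
insert 21:
  append 21 at index 5 → [37, 18, 10, 7, 15, 21]
  21 > parent 10 at index 2, swap → [37, 18, 21, 7, 15, 10]
insert 58:
  append 58 at index 6 → [37, 18, 21, 7, 15, 10, 58]
  58 > parent 21 at index 2, swap → [37, 18, 58, 7, 15, 10, 21]
  58 > parent 37 at index 0, swap → [58, 18, 37, 7, 15, 10, 21]
insert 13:
  append 13 at index 7 → [58, 18, 37, 7, 15, 10, 21, 13]
  13 > parent 7 at index 3, swap → [58, 18, 37, 13, 15, 10, 21, 7]
insert 32:
  append 32 at index 8 → [58, 18, 37, 13, 15, 10, 21, 7, 32]
  32 > parent 13 at index 3, swap → [58, 18, 37, 32, 15, 10, 21, 7, 13]
  32 > parent 18 at index 1, swap → [58, 32, 37, 18, 15, 10, 21, 7, 13]
extract-max → returns 58:
  remove root 58; move last element 13 to root → [13, 32, 37, 18, 15, 10, 21, 7]
  13 vs larger child 37 at index 2, swap → [37, 32, 13, 18, 15, 10, 21, 7]
  13 vs larger child 21 at index 6, swap → [37, 32, 21, 18, 15, 10, 13, 7]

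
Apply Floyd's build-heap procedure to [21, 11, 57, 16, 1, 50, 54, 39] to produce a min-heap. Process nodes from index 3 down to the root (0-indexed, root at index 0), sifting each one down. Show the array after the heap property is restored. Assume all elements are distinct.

sift down from index 3: already satisfies heap property
sift down from index 2:
  57 vs smaller child 50 at index 5, swap → [21, 11, 50, 16, 1, 57, 54, 39]
sift down from index 1:
  11 vs smaller child 1 at index 4, swap → [21, 1, 50, 16, 11, 57, 54, 39]
sift down from index 0:
  21 vs smaller child 1 at index 1, swap → [1, 21, 50, 16, 11, 57, 54, 39]
  21 vs smaller child 11 at index 4, swap → [1, 11, 50, 16, 21, 57, 54, 39]

[1, 11, 50, 16, 21, 57, 54, 39]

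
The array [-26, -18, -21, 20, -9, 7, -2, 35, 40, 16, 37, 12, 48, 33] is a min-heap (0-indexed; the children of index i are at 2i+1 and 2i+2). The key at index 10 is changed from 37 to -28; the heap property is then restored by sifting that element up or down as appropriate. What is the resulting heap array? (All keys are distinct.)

[-28, -26, -21, 20, -18, 7, -2, 35, 40, 16, -9, 12, 48, 33]

set index 10 from 37 to -28 → [-26, -18, -21, 20, -9, 7, -2, 35, 40, 16, -28, 12, 48, 33]
-28 < parent -9 at index 4, swap → [-26, -18, -21, 20, -28, 7, -2, 35, 40, 16, -9, 12, 48, 33]
-28 < parent -18 at index 1, swap → [-26, -28, -21, 20, -18, 7, -2, 35, 40, 16, -9, 12, 48, 33]
-28 < parent -26 at index 0, swap → [-28, -26, -21, 20, -18, 7, -2, 35, 40, 16, -9, 12, 48, 33]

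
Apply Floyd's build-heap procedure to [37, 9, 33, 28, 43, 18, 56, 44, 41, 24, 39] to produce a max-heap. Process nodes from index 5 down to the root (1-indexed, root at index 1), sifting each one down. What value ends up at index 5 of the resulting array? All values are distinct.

sift down from index 5: already satisfies heap property
sift down from index 4:
  28 vs larger child 44 at index 8, swap → [37, 9, 33, 44, 43, 18, 56, 28, 41, 24, 39]
sift down from index 3:
  33 vs larger child 56 at index 7, swap → [37, 9, 56, 44, 43, 18, 33, 28, 41, 24, 39]
sift down from index 2:
  9 vs larger child 44 at index 4, swap → [37, 44, 56, 9, 43, 18, 33, 28, 41, 24, 39]
  9 vs larger child 41 at index 9, swap → [37, 44, 56, 41, 43, 18, 33, 28, 9, 24, 39]
sift down from index 1:
  37 vs larger child 56 at index 3, swap → [56, 44, 37, 41, 43, 18, 33, 28, 9, 24, 39]
resulting array: [56, 44, 37, 41, 43, 18, 33, 28, 9, 24, 39]

43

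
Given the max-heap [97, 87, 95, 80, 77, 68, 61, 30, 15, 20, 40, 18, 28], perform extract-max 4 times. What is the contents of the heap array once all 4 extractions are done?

extract-max #1 returns 97:
  remove root 97; move last element 28 to root → [28, 87, 95, 80, 77, 68, 61, 30, 15, 20, 40, 18]
  28 vs larger child 95 at index 2, swap → [95, 87, 28, 80, 77, 68, 61, 30, 15, 20, 40, 18]
  28 vs larger child 68 at index 5, swap → [95, 87, 68, 80, 77, 28, 61, 30, 15, 20, 40, 18]
extract-max #2 returns 95:
  remove root 95; move last element 18 to root → [18, 87, 68, 80, 77, 28, 61, 30, 15, 20, 40]
  18 vs larger child 87 at index 1, swap → [87, 18, 68, 80, 77, 28, 61, 30, 15, 20, 40]
  18 vs larger child 80 at index 3, swap → [87, 80, 68, 18, 77, 28, 61, 30, 15, 20, 40]
  18 vs larger child 30 at index 7, swap → [87, 80, 68, 30, 77, 28, 61, 18, 15, 20, 40]
extract-max #3 returns 87:
  remove root 87; move last element 40 to root → [40, 80, 68, 30, 77, 28, 61, 18, 15, 20]
  40 vs larger child 80 at index 1, swap → [80, 40, 68, 30, 77, 28, 61, 18, 15, 20]
  40 vs larger child 77 at index 4, swap → [80, 77, 68, 30, 40, 28, 61, 18, 15, 20]
extract-max #4 returns 80:
  remove root 80; move last element 20 to root → [20, 77, 68, 30, 40, 28, 61, 18, 15]
  20 vs larger child 77 at index 1, swap → [77, 20, 68, 30, 40, 28, 61, 18, 15]
  20 vs larger child 40 at index 4, swap → [77, 40, 68, 30, 20, 28, 61, 18, 15]

[77, 40, 68, 30, 20, 28, 61, 18, 15]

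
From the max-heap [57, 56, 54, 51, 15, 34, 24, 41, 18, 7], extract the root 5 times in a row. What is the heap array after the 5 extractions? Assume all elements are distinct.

[34, 24, 18, 7, 15]

extract-max #1 returns 57:
  remove root 57; move last element 7 to root → [7, 56, 54, 51, 15, 34, 24, 41, 18]
  7 vs larger child 56 at index 1, swap → [56, 7, 54, 51, 15, 34, 24, 41, 18]
  7 vs larger child 51 at index 3, swap → [56, 51, 54, 7, 15, 34, 24, 41, 18]
  7 vs larger child 41 at index 7, swap → [56, 51, 54, 41, 15, 34, 24, 7, 18]
extract-max #2 returns 56:
  remove root 56; move last element 18 to root → [18, 51, 54, 41, 15, 34, 24, 7]
  18 vs larger child 54 at index 2, swap → [54, 51, 18, 41, 15, 34, 24, 7]
  18 vs larger child 34 at index 5, swap → [54, 51, 34, 41, 15, 18, 24, 7]
extract-max #3 returns 54:
  remove root 54; move last element 7 to root → [7, 51, 34, 41, 15, 18, 24]
  7 vs larger child 51 at index 1, swap → [51, 7, 34, 41, 15, 18, 24]
  7 vs larger child 41 at index 3, swap → [51, 41, 34, 7, 15, 18, 24]
extract-max #4 returns 51:
  remove root 51; move last element 24 to root → [24, 41, 34, 7, 15, 18]
  24 vs larger child 41 at index 1, swap → [41, 24, 34, 7, 15, 18]
extract-max #5 returns 41:
  remove root 41; move last element 18 to root → [18, 24, 34, 7, 15]
  18 vs larger child 34 at index 2, swap → [34, 24, 18, 7, 15]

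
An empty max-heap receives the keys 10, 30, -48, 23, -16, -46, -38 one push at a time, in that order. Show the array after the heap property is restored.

[30, 23, -38, 10, -16, -48, -46]

Insert 10:
  append 10 at index 0 → [10] (no swap needed)
Insert 30:
  append 30 at index 1 → [10, 30]
  30 > parent 10 at index 0, swap → [30, 10]
Insert -48:
  append -48 at index 2 → [30, 10, -48] (no swap needed)
Insert 23:
  append 23 at index 3 → [30, 10, -48, 23]
  23 > parent 10 at index 1, swap → [30, 23, -48, 10]
Insert -16:
  append -16 at index 4 → [30, 23, -48, 10, -16] (no swap needed)
Insert -46:
  append -46 at index 5 → [30, 23, -48, 10, -16, -46]
  -46 > parent -48 at index 2, swap → [30, 23, -46, 10, -16, -48]
Insert -38:
  append -38 at index 6 → [30, 23, -46, 10, -16, -48, -38]
  -38 > parent -46 at index 2, swap → [30, 23, -38, 10, -16, -48, -46]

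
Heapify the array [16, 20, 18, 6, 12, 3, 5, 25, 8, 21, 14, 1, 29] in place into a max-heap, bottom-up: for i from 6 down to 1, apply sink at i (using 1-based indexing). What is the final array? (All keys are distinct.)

sift down from index 6:
  3 vs larger child 29 at index 13, swap → [16, 20, 18, 6, 12, 29, 5, 25, 8, 21, 14, 1, 3]
sift down from index 5:
  12 vs larger child 21 at index 10, swap → [16, 20, 18, 6, 21, 29, 5, 25, 8, 12, 14, 1, 3]
sift down from index 4:
  6 vs larger child 25 at index 8, swap → [16, 20, 18, 25, 21, 29, 5, 6, 8, 12, 14, 1, 3]
sift down from index 3:
  18 vs larger child 29 at index 6, swap → [16, 20, 29, 25, 21, 18, 5, 6, 8, 12, 14, 1, 3]
sift down from index 2:
  20 vs larger child 25 at index 4, swap → [16, 25, 29, 20, 21, 18, 5, 6, 8, 12, 14, 1, 3]
sift down from index 1:
  16 vs larger child 29 at index 3, swap → [29, 25, 16, 20, 21, 18, 5, 6, 8, 12, 14, 1, 3]
  16 vs larger child 18 at index 6, swap → [29, 25, 18, 20, 21, 16, 5, 6, 8, 12, 14, 1, 3]

[29, 25, 18, 20, 21, 16, 5, 6, 8, 12, 14, 1, 3]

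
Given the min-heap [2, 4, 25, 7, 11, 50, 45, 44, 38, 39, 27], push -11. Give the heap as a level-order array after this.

[-11, 4, 2, 7, 11, 25, 45, 44, 38, 39, 27, 50]

append -11 at index 11 → [2, 4, 25, 7, 11, 50, 45, 44, 38, 39, 27, -11]
-11 < parent 50 at index 5, swap → [2, 4, 25, 7, 11, -11, 45, 44, 38, 39, 27, 50]
-11 < parent 25 at index 2, swap → [2, 4, -11, 7, 11, 25, 45, 44, 38, 39, 27, 50]
-11 < parent 2 at index 0, swap → [-11, 4, 2, 7, 11, 25, 45, 44, 38, 39, 27, 50]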